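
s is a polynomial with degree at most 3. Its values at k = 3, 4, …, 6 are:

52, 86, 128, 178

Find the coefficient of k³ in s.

Write s(k) = ak³ + bk² + ck + d; the 4 given values yield a linear system in the 4 coefficients.
Solving, the leading coefficient vanishes, and s(k) = 4k² + 6k - 2.
The coefficient of k³ is 0.

0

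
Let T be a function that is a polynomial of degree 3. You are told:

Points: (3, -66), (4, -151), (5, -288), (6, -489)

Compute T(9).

Write T(n) = an³ + bn² + cn + d; the 4 given values yield a linear system in the 4 coefficients.
Solving, T(n) = -2n³ - 2n² + 3n - 3.
Then T(9) = -1596.

-1596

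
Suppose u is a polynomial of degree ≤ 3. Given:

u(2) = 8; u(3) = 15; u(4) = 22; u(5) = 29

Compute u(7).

43

First differences: 7, 7, 7.
Level-1 differences are constant, so u has degree 1.
Fitting a degree-1 polynomial gives u(k) = 7k - 6.
Then u(7) = 43.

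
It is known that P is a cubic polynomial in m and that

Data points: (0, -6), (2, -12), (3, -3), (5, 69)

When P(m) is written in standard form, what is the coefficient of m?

-5

Write P(m) = am³ + bm² + cm + d; the 4 given values yield a linear system in the 4 coefficients.
Solving, P(m) = m³ - m² - 5m - 6.
The coefficient of m is -5.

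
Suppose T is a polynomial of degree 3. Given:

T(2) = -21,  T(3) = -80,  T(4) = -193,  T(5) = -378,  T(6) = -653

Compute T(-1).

Write T(m) = am³ + bm² + cm + d; the 5 given values yield a linear system in the 4 coefficients.
Solving, T(m) = -3m³ - 2m + 7.
Then T(-1) = 12.

12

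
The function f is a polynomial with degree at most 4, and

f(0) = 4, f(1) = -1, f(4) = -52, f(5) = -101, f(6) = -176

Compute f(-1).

13

Write f(x) = ax^4 + bx³ + cx² + dx + e; the 5 given values yield a linear system in the 5 coefficients.
Solving, the leading coefficient vanishes, and f(x) = -x³ + 2x² - 6x + 4.
Then f(-1) = 13.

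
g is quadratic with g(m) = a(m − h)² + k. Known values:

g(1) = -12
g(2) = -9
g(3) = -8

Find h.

3

First differences 3, 1; second difference -2 = 2a, so a = -1.
Expanding, the m-coefficient is −2ah = 2h; matching it to the data gives h = 3, and then k = -8.
So g(m) = -1(m − 3)² − 8.
Hence h = 3.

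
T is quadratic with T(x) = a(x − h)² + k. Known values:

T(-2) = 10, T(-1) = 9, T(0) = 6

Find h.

First differences -1, -3; second difference -2 = 2a, so a = -1.
Expanding, the x-coefficient is −2ah = 2h; matching it to the data gives h = -2, and then k = 10.
So T(x) = -1(x + 2)² + 10.
Hence h = -2.

-2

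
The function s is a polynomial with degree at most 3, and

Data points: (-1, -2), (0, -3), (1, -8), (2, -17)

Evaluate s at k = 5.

Write s(k) = ak³ + bk² + ck + d; the 4 given values yield a linear system in the 4 coefficients.
Solving, the leading coefficient vanishes, and s(k) = -2k² - 3k - 3.
Then s(5) = -68.

-68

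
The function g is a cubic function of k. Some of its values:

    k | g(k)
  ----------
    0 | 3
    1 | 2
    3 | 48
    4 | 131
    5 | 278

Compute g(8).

1283

Write g(k) = ak³ + bk² + ck + d; the 5 given values yield a linear system in the 4 coefficients.
Solving, g(k) = 3k³ - 4k² + 3.
Then g(8) = 1283.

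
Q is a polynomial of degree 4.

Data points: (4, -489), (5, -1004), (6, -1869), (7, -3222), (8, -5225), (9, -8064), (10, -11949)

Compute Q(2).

First differences: -515, -865, -1353, -2003, -2839, -3885. Second differences: -350, -488, -650, -836, -1046. Third differences: -138, -162, -186, -210. Fourth differences: -24, -24, -24.
Level-4 differences are constant, so Q has degree 4.
Fitting a degree-4 polynomial gives Q(k) = -k^4 - k³ - 9k² - 4k - 9.
Then Q(2) = -77.

-77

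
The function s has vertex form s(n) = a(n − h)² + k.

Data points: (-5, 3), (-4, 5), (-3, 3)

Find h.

First differences 2, -2; second difference -4 = 2a, so a = -2.
Expanding, the n-coefficient is −2ah = 4h; matching it to the data gives h = -4, and then k = 5.
So s(n) = -2(n + 4)² + 5.
Hence h = -4.

-4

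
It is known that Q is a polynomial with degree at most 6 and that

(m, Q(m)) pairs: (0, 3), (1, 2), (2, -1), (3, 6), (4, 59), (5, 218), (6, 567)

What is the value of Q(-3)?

234

First differences: -1, -3, 7, 53, 159, 349. Second differences: -2, 10, 46, 106, 190. Third differences: 12, 36, 60, 84. Fourth differences: 24, 24, 24.
Level-4 differences are constant, so Q has degree 4.
Fitting a degree-4 polynomial gives Q(m) = m^4 - 4m³ + 4m² - 2m + 3.
Then Q(-3) = 234.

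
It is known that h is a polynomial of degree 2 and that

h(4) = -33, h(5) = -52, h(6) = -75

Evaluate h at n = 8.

Write h(n) = an² + bn + c; the 3 given values yield a linear system in the 3 coefficients.
Solving, h(n) = -2n² - n + 3.
Then h(8) = -133.

-133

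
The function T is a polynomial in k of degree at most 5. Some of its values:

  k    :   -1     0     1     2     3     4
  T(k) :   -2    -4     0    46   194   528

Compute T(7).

Write T(k) = ak^5 + bk^4 + ck³ + dk² + ek + p; the 6 given values yield a linear system in the 6 coefficients.
Solving, the leading coefficient vanishes, and T(k) = k^4 + 4k³ + 2k² - 3k - 4.
Then T(7) = 3846.

3846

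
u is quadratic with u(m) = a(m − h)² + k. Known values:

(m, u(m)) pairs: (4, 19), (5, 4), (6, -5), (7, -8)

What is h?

7

First differences -15, -9, -3; second difference 6 = 2a, so a = 3.
Expanding, the m-coefficient is −2ah = -6h; matching it to the data gives h = 7, and then k = -8.
So u(m) = 3(m − 7)² − 8.
Hence h = 7.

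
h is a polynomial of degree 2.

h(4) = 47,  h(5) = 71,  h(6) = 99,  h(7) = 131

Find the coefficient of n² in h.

2

Write h(n) = an² + bn + c; the 4 given values yield a linear system in the 3 coefficients.
Solving, h(n) = 2n² + 6n - 9.
The coefficient of n² is 2.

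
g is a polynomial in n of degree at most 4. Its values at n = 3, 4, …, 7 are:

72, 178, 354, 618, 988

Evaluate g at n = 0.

-6

Write g(n) = an^4 + bn³ + cn² + dn + e; the 5 given values yield a linear system in the 5 coefficients.
Solving, the leading coefficient vanishes, and g(n) = 3n³ - n² + 2n - 6.
Then g(0) = -6.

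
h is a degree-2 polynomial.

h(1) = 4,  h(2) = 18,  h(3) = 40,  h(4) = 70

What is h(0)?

-2

Write h(m) = am² + bm + c; the 4 given values yield a linear system in the 3 coefficients.
Solving, h(m) = 4m² + 2m - 2.
The constant term is h(0) = -2.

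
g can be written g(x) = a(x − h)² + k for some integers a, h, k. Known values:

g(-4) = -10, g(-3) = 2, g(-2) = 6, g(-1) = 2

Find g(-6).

First differences 12, 4, -4; second difference -8 = 2a, so a = -4.
Expanding, the x-coefficient is −2ah = 8h; matching it to the data gives h = -2, and then k = 6.
So g(x) = -4(x + 2)² + 6.
g(-6) = -4·(-4)² + 6 = -58.

-58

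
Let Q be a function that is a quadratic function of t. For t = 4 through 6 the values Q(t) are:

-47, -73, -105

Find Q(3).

Write Q(t) = at² + bt + c; the 3 given values yield a linear system in the 3 coefficients.
Solving, Q(t) = -3t² + t - 3.
Then Q(3) = -27.

-27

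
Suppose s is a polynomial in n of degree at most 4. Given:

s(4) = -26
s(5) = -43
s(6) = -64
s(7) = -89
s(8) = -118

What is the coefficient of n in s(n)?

Write s(n) = an^4 + bn³ + cn² + dn + e; the 5 given values yield a linear system in the 5 coefficients.
Solving, the top 2 coefficients vanish, and s(n) = -2n² + n + 2.
The coefficient of n is 1.

1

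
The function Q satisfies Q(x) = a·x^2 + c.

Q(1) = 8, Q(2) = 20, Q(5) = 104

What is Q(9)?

From Q(1) = 8 and Q(2) = 20: 1a + c = 8 and 4a + c = 20.
Subtracting: 3a = 12, so a = 4; then c = 8 − 4·1 = 4.
So Q(x) = 4x² + 4, and Q(9) = 328.

328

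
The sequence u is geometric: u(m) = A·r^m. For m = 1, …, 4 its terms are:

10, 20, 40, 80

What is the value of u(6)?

320

Consecutive ratio: 20/10 = 2, and 40/20 = 2, so r = 2.
Then A·2^1 = 10 gives A = 5, and u(m) = 5·2^m.
u(6) = 5·2^6 = 320.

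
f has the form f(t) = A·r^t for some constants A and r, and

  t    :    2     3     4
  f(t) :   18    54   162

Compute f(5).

486

Consecutive ratio: 54/18 = 3, and 162/54 = 3, so r = 3.
Then A·3^2 = 18 gives A = 2, and f(t) = 2·3^t.
f(5) = 2·3^5 = 486.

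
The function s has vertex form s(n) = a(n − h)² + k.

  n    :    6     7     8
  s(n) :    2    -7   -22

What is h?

5

First differences -9, -15; second difference -6 = 2a, so a = -3.
Expanding, the n-coefficient is −2ah = 6h; matching it to the data gives h = 5, and then k = 5.
So s(n) = -3(n − 5)² + 5.
Hence h = 5.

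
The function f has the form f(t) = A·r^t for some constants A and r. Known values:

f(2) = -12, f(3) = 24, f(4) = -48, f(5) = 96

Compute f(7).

Consecutive ratio: 24/(-12) = -2, and -48/24 = -2, so r = -2.
Then A·(-2)^2 = -12 gives A = -3, and f(t) = -3·(-2)^t.
f(7) = -3·(-2)^7 = 384.

384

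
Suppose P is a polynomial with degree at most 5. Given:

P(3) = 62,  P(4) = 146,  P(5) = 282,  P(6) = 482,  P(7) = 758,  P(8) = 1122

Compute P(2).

18

First differences: 84, 136, 200, 276, 364. Second differences: 52, 64, 76, 88. Third differences: 12, 12, 12.
Level-3 differences are constant, so P has degree 3.
Fitting a degree-3 polynomial gives P(x) = 2x³ + 2x² - 4x + 2.
Then P(2) = 18.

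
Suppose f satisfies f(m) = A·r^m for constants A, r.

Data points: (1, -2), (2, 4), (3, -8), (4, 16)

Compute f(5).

Consecutive ratio: 4/(-2) = -2, and -8/4 = -2, so r = -2.
Then A·(-2)^1 = -2 gives A = 1, and f(m) = 1·(-2)^m.
f(5) = 1·(-2)^5 = -32.

-32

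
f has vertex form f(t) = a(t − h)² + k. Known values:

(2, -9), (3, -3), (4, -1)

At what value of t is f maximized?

4

First differences 6, 2; second difference -4 = 2a, so a = -2.
Expanding, the t-coefficient is −2ah = 4h; matching it to the data gives h = 4, and then k = -1.
So f(t) = -2(t − 4)² − 1.
Hence h = 4.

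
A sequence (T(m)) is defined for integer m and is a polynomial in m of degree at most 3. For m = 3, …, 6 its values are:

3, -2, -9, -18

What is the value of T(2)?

Write T(m) = am³ + bm² + cm + d; the 4 given values yield a linear system in the 4 coefficients.
Solving, the leading coefficient vanishes, and T(m) = -m² + 2m + 6.
Then T(2) = 6.

6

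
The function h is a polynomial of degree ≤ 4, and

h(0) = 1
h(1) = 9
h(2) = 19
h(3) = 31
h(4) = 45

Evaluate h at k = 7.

First differences: 8, 10, 12, 14. Second differences: 2, 2, 2.
Level-2 differences are constant, so h has degree 2.
Fitting a degree-2 polynomial gives h(k) = k² + 7k + 1.
Then h(7) = 99.

99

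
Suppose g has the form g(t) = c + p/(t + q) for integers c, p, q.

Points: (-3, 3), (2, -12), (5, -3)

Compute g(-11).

1

(g(t) − c)(t + q) = p for each data point; the three points give a linear system in c and q, then p follows.
Solving: c = 0, q = -1, p = -12, so g(t) = -12/(t − 1).
Then g(-11) = 0 − 12/(-12) = 1.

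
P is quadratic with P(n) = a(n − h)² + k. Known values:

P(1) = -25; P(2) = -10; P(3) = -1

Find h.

4

First differences 15, 9; second difference -6 = 2a, so a = -3.
Expanding, the n-coefficient is −2ah = 6h; matching it to the data gives h = 4, and then k = 2.
So P(n) = -3(n − 4)² + 2.
Hence h = 4.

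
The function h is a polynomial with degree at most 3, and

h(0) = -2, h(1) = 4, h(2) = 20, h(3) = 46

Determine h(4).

82

Write h(m) = am³ + bm² + cm + d; the 4 given values yield a linear system in the 4 coefficients.
Solving, the leading coefficient vanishes, and h(m) = 5m² + m - 2.
Then h(4) = 82.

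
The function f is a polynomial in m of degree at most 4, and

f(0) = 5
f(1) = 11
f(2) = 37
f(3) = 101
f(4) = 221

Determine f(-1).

1

Write f(m) = am^4 + bm³ + cm² + dm + e; the 5 given values yield a linear system in the 5 coefficients.
Solving, the leading coefficient vanishes, and f(m) = 3m³ + m² + 2m + 5.
Then f(-1) = 1.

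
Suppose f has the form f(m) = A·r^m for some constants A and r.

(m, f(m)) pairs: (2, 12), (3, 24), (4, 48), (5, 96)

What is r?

2

Consecutive ratio: 24/12 = 2, and 48/24 = 2, so r = 2.
Then A·2^2 = 12 gives A = 3, and f(m) = 3·2^m.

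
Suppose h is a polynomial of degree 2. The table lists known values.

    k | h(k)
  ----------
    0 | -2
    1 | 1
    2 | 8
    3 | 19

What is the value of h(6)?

First differences: 3, 7, 11. Second differences: 4, 4.
Level-2 differences are constant, so h has degree 2.
Fitting a degree-2 polynomial gives h(k) = 2k² + k - 2.
Then h(6) = 76.

76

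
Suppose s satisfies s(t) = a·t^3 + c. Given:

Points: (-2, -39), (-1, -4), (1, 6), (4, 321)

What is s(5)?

From s(-2) = -39 and s(-1) = -4: -8a + c = -39 and -1a + c = -4.
Subtracting: 7a = 35, so a = 5; then c = -39 − 5·(-8) = 1.
So s(t) = 5t³ + 1, and s(5) = 626.

626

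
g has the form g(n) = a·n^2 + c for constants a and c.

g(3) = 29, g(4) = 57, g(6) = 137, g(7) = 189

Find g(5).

93

From g(3) = 29 and g(4) = 57: 9a + c = 29 and 16a + c = 57.
Subtracting: 7a = 28, so a = 4; then c = 29 − 4·9 = -7.
So g(n) = 4n² − 7, and g(5) = 93.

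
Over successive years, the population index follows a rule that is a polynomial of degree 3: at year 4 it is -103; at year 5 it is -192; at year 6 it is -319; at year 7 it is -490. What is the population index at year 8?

Write the value at x as g(x).
Write g(x) = ax³ + bx² + cx + d; the 4 given values yield a linear system in the 4 coefficients.
Solving, g(x) = -x³ - 4x² + 8x - 7.
Then g(8) = -711.

-711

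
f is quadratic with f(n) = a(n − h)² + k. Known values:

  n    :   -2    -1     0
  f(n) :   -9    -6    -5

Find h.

First differences 3, 1; second difference -2 = 2a, so a = -1.
Expanding, the n-coefficient is −2ah = 2h; matching it to the data gives h = 0, and then k = -5.
So f(n) = -1(n + 0)² − 5.
Hence h = 0.

0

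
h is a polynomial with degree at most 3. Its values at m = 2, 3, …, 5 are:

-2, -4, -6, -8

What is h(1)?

Write h(m) = am³ + bm² + cm + d; the 4 given values yield a linear system in the 4 coefficients.
Solving, the top 2 coefficients vanish, and h(m) = -2m + 2.
Then h(1) = 0.

0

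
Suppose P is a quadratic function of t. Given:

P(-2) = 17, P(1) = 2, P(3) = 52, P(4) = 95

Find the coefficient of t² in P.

Write P(t) = at² + bt + c; the 4 given values yield a linear system in the 3 coefficients.
Solving, P(t) = 6t² + t - 5.
The coefficient of t² is 6.

6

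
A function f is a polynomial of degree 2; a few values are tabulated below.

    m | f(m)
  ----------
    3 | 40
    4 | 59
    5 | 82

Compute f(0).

Write f(m) = am² + bm + c; the 3 given values yield a linear system in the 3 coefficients.
Solving, f(m) = 2m² + 5m + 7.
Then f(0) = 7.

7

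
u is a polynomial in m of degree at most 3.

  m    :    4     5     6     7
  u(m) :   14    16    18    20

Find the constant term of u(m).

First differences: 2, 2, 2.
Level-1 differences are constant, so u has degree 1.
Fitting a degree-1 polynomial gives u(m) = 2m + 6.
The constant term is u(0) = 6.

6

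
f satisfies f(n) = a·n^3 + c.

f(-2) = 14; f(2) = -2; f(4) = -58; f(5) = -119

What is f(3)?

From f(-2) = 14 and f(2) = -2: -8a + c = 14 and 8a + c = -2.
Subtracting: 16a = -16, so a = -1; then c = 14 − (-1)·(-8) = 6.
So f(n) = -1n³ + 6, and f(3) = -21.

-21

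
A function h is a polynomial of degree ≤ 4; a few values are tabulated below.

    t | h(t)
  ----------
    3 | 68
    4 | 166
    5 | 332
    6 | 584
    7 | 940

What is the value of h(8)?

1418

Write h(t) = at^4 + bt³ + ct² + dt + e; the 5 given values yield a linear system in the 5 coefficients.
Solving, the leading coefficient vanishes, and h(t) = 3t³ - 2t² + t + 2.
Then h(8) = 1418.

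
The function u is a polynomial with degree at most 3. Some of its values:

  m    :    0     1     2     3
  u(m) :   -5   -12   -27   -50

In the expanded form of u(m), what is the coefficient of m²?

First differences: -7, -15, -23. Second differences: -8, -8.
Level-2 differences are constant, so u has degree 2.
Fitting a degree-2 polynomial gives u(m) = -4m² - 3m - 5.
The coefficient of m² is -4.

-4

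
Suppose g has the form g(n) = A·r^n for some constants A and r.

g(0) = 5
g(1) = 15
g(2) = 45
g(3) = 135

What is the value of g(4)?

405

Consecutive ratio: 15/5 = 3, and 45/15 = 3, so r = 3.
Then A·3^0 = 5 gives A = 5, and g(n) = 5·3^n.
g(4) = 5·3^4 = 405.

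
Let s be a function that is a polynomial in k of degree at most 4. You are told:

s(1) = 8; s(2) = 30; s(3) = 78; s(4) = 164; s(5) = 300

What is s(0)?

0

Write s(k) = ak^4 + bk³ + ck² + dk + e; the 5 given values yield a linear system in the 5 coefficients.
Solving, the leading coefficient vanishes, and s(k) = 2k³ + k² + 5k.
The constant term is s(0) = 0.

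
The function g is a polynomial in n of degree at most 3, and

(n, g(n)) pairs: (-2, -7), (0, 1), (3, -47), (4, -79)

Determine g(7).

-223

Write g(n) = an³ + bn² + cn + d; the 4 given values yield a linear system in the 4 coefficients.
Solving, the leading coefficient vanishes, and g(n) = -4n² - 4n + 1.
Then g(7) = -223.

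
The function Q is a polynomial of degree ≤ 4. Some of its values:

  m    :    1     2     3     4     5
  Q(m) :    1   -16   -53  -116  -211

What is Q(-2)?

-8

First differences: -17, -37, -63, -95. Second differences: -20, -26, -32. Third differences: -6, -6.
Level-3 differences are constant, so Q has degree 3.
Fitting a degree-3 polynomial gives Q(m) = -m³ - 4m² + 2m + 4.
Then Q(-2) = -8.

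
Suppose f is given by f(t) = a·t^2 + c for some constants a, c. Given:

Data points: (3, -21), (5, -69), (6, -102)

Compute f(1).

3

From f(3) = -21 and f(5) = -69: 9a + c = -21 and 25a + c = -69.
Subtracting: 16a = -48, so a = -3; then c = -21 − (-3)·9 = 6.
So f(t) = -3t² + 6, and f(1) = 3.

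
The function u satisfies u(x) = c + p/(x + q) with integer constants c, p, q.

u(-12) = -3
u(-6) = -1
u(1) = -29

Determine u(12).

(u(x) − c)(x + q) = p for each data point; the three points give a linear system in c and q, then p follows.
Solving: c = -5, q = 0, p = -24, so u(x) = -5 − 24/(x + 0).
Then u(12) = -5 − 24/12 = -7.

-7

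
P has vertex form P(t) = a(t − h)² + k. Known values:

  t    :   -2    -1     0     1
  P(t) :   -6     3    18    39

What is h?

-3

First differences 9, 15, 21; second difference 6 = 2a, so a = 3.
Expanding, the t-coefficient is −2ah = -6h; matching it to the data gives h = -3, and then k = -9.
So P(t) = 3(t + 3)² − 9.
Hence h = -3.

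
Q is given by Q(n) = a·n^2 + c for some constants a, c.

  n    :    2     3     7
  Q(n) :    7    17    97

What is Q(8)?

127

From Q(2) = 7 and Q(3) = 17: 4a + c = 7 and 9a + c = 17.
Subtracting: 5a = 10, so a = 2; then c = 7 − 2·4 = -1.
So Q(n) = 2n² − 1, and Q(8) = 127.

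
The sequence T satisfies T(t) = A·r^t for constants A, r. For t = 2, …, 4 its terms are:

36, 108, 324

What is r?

3

Consecutive ratio: 108/36 = 3, and 324/108 = 3, so r = 3.
Then A·3^2 = 36 gives A = 4, and T(t) = 4·3^t.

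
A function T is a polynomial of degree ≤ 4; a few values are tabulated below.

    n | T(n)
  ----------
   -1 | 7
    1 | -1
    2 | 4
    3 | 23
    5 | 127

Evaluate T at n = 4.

62

Write T(n) = an^4 + bn³ + cn² + dn + e; the 5 given values yield a linear system in the 5 coefficients.
Solving, the leading coefficient vanishes, and T(n) = n³ + n² - 5n + 2.
Then T(4) = 62.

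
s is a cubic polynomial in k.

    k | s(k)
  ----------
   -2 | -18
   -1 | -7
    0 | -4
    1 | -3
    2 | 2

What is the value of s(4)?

48

First differences: 11, 3, 1, 5. Second differences: -8, -2, 4. Third differences: 6, 6.
Level-3 differences are constant, so s has degree 3.
Fitting a degree-3 polynomial gives s(k) = k³ - k² + k - 4.
Then s(4) = 48.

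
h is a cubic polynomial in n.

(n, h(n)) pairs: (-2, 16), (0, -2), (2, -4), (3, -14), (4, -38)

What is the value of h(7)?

Write h(n) = an³ + bn² + cn + d; the 5 given values yield a linear system in the 4 coefficients.
Solving, h(n) = -n³ + 2n² - n - 2.
Then h(7) = -254.

-254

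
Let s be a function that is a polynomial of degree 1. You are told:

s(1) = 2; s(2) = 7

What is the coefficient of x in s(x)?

Write s(x) = ax + b; the 2 given values yield a linear system in the 2 coefficients.
Solving, s(x) = 5x - 3.
The coefficient of x is 5.

5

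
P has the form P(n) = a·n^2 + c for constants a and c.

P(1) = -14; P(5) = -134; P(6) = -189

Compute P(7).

-254

From P(1) = -14 and P(5) = -134: 1a + c = -14 and 25a + c = -134.
Subtracting: 24a = -120, so a = -5; then c = -14 − (-5)·1 = -9.
So P(n) = -5n² − 9, and P(7) = -254.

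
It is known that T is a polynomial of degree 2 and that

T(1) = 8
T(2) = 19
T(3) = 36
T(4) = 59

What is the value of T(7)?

First differences: 11, 17, 23. Second differences: 6, 6.
Level-2 differences are constant, so T has degree 2.
Fitting a degree-2 polynomial gives T(t) = 3t² + 2t + 3.
Then T(7) = 164.

164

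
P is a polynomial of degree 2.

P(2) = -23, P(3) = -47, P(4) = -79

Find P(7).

Write P(k) = ak² + bk + c; the 3 given values yield a linear system in the 3 coefficients.
Solving, P(k) = -4k² - 4k + 1.
Then P(7) = -223.

-223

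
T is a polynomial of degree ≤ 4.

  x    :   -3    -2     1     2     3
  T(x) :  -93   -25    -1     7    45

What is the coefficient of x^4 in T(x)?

Write T(x) = ax^4 + bx³ + cx² + dx + e; the 5 given values yield a linear system in the 5 coefficients.
Solving, the leading coefficient vanishes, and T(x) = 3x³ - 3x² - 4x + 3.
The coefficient of x^4 is 0.

0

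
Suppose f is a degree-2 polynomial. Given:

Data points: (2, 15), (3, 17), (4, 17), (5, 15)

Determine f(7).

5

Write f(x) = ax² + bx + c; the 4 given values yield a linear system in the 3 coefficients.
Solving, f(x) = -x² + 7x + 5.
Then f(7) = 5.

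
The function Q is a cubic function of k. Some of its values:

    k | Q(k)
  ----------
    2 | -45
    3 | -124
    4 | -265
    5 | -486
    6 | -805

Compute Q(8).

First differences: -79, -141, -221, -319. Second differences: -62, -80, -98. Third differences: -18, -18.
Level-3 differences are constant, so Q has degree 3.
Fitting a degree-3 polynomial gives Q(k) = -3k³ - 4k² - 2k - 1.
Then Q(8) = -1809.

-1809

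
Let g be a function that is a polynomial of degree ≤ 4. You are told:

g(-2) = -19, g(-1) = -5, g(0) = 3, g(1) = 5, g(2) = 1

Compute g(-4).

-65

Write g(x) = ax^4 + bx³ + cx² + dx + e; the 5 given values yield a linear system in the 5 coefficients.
Solving, the top 2 coefficients vanish, and g(x) = -3x² + 5x + 3.
Then g(-4) = -65.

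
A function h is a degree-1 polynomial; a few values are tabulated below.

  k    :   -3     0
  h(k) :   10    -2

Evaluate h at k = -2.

Write h(k) = ak + b; the 2 given values yield a linear system in the 2 coefficients.
Solving, h(k) = -4k - 2.
Then h(-2) = 6.

6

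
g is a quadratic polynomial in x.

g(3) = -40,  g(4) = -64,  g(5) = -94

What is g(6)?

-130

Write g(x) = ax² + bx + c; the 3 given values yield a linear system in the 3 coefficients.
Solving, g(x) = -3x² - 3x - 4.
Then g(6) = -130.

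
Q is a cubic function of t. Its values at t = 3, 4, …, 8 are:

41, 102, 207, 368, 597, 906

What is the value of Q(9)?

First differences: 61, 105, 161, 229, 309. Second differences: 44, 56, 68, 80. Third differences: 12, 12, 12.
Level-3 differences are constant, so Q has degree 3.
Fitting a degree-3 polynomial gives Q(t) = 2t³ - 2t² + t + 2.
Then Q(9) = 1307.

1307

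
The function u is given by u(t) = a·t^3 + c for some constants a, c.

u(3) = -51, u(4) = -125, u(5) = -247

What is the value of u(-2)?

19

From u(3) = -51 and u(4) = -125: 27a + c = -51 and 64a + c = -125.
Subtracting: 37a = -74, so a = -2; then c = -51 − (-2)·27 = 3.
So u(t) = -2t³ + 3, and u(-2) = 19.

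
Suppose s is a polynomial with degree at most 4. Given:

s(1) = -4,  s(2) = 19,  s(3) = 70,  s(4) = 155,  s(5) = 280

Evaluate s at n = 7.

674

First differences: 23, 51, 85, 125. Second differences: 28, 34, 40. Third differences: 6, 6.
Level-3 differences are constant, so s has degree 3.
Fitting a degree-3 polynomial gives s(n) = n³ + 8n² - 8n - 5.
Then s(7) = 674.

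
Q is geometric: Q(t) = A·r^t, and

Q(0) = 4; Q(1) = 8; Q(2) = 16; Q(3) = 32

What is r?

2

Consecutive ratio: 8/4 = 2, and 16/8 = 2, so r = 2.
Then A·2^0 = 4 gives A = 4, and Q(t) = 4·2^t.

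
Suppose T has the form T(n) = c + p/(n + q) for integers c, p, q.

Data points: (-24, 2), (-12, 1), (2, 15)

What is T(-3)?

-5

(T(n) − c)(n + q) = p for each data point; the three points give a linear system in c and q, then p follows.
Solving: c = 3, q = 0, p = 24, so T(n) = 3 + 24/(n + 0).
Then T(-3) = 3 + 24/(-3) = -5.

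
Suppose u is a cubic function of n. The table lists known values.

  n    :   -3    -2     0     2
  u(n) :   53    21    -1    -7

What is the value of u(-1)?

Write u(n) = an³ + bn² + cn + d; the 4 given values yield a linear system in the 4 coefficients.
Solving, u(n) = -n³ + 2n² - 3n - 1.
Then u(-1) = 5.

5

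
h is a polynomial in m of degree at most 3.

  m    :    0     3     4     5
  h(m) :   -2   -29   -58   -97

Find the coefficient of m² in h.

-5

Write h(m) = am³ + bm² + cm + d; the 4 given values yield a linear system in the 4 coefficients.
Solving, the leading coefficient vanishes, and h(m) = -5m² + 6m - 2.
The coefficient of m² is -5.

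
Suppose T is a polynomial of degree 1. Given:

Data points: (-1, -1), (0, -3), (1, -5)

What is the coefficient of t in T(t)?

Write T(t) = at + b; the 3 given values yield a linear system in the 2 coefficients.
Solving, T(t) = -2t - 3.
The coefficient of t is -2.

-2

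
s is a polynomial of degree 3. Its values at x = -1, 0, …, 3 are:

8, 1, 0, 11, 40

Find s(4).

93

First differences: -7, -1, 11, 29. Second differences: 6, 12, 18. Third differences: 6, 6.
Level-3 differences are constant, so s has degree 3.
Extending the table by one column gives the next first difference 53, so s(4) = 40 + 53 = 93.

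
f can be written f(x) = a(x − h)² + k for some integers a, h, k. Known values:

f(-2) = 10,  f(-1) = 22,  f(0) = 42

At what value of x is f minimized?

-3

First differences 12, 20; second difference 8 = 2a, so a = 4.
Expanding, the x-coefficient is −2ah = -8h; matching it to the data gives h = -3, and then k = 6.
So f(x) = 4(x + 3)² + 6.
Hence h = -3.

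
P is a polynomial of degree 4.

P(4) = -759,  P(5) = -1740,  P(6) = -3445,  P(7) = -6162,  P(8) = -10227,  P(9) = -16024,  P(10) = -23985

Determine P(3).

First differences: -981, -1705, -2717, -4065, -5797, -7961. Second differences: -724, -1012, -1348, -1732, -2164. Third differences: -288, -336, -384, -432. Fourth differences: -48, -48, -48.
Level-4 differences are constant, so P has degree 4.
Fitting a degree-4 polynomial gives P(n) = -2n^4 - 4n³ + n + 5.
Then P(3) = -262.

-262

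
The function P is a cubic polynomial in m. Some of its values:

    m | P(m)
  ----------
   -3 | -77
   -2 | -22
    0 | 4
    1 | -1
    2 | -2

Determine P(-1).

Write P(m) = am³ + bm² + cm + d; the 5 given values yield a linear system in the 4 coefficients.
Solving, P(m) = 2m³ - 4m² - 3m + 4.
Then P(-1) = 1.

1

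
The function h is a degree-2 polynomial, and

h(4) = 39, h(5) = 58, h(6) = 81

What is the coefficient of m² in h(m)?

Write h(m) = am² + bm + c; the 3 given values yield a linear system in the 3 coefficients.
Solving, h(m) = 2m² + m + 3.
The coefficient of m² is 2.

2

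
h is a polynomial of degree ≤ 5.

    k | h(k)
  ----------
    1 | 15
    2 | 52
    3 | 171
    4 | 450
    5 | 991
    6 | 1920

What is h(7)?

3387

First differences: 37, 119, 279, 541, 929. Second differences: 82, 160, 262, 388. Third differences: 78, 102, 126. Fourth differences: 24, 24.
Level-4 differences are constant, so h has degree 4.
Extending the table by one column gives the next first difference 1467, so h(7) = 1920 + 1467 = 3387.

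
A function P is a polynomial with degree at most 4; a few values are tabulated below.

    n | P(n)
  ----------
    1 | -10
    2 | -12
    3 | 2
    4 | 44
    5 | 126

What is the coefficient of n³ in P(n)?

Write P(n) = an^4 + bn³ + cn² + dn + e; the 5 given values yield a linear system in the 5 coefficients.
Solving, the leading coefficient vanishes, and P(n) = 2n³ - 4n² - 4n - 4.
The coefficient of n³ is 2.

2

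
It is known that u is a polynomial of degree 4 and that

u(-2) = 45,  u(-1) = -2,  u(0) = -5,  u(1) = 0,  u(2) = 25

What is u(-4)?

655

Write u(x) = ax^4 + bx³ + cx² + dx + e; the 5 given values yield a linear system in the 5 coefficients.
Solving, u(x) = 2x^4 - 2x³ + 2x² + 3x - 5.
Then u(-4) = 655.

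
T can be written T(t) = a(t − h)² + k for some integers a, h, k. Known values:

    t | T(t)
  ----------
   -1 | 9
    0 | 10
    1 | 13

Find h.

-1

First differences 1, 3; second difference 2 = 2a, so a = 1.
Expanding, the t-coefficient is −2ah = -2h; matching it to the data gives h = -1, and then k = 9.
So T(t) = 1(t + 1)² + 9.
Hence h = -1.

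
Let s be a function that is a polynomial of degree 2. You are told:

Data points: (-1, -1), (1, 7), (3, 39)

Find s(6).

Write s(k) = ak² + bk + c; the 3 given values yield a linear system in the 3 coefficients.
Solving, s(k) = 3k² + 4k.
Then s(6) = 132.

132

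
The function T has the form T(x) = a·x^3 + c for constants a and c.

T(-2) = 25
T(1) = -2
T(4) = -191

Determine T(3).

From T(-2) = 25 and T(1) = -2: -8a + c = 25 and 1a + c = -2.
Subtracting: 9a = -27, so a = -3; then c = 25 − (-3)·(-8) = 1.
So T(x) = -3x³ + 1, and T(3) = -80.

-80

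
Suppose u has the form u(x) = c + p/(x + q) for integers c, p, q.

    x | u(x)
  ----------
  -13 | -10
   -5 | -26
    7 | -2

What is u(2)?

(u(x) − c)(x + q) = p for each data point; the three points give a linear system in c and q, then p follows.
Solving: c = -6, q = 3, p = 40, so u(x) = -6 + 40/(x + 3).
Then u(2) = -6 + 40/5 = 2.

2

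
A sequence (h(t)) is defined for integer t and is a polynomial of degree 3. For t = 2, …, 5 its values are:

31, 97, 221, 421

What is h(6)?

Write h(t) = at³ + bt² + ct + d; the 4 given values yield a linear system in the 4 coefficients.
Solving, h(t) = 3t³ + 2t² - t + 1.
Then h(6) = 715.

715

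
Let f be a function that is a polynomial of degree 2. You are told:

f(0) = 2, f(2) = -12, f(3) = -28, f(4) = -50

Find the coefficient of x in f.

Write f(x) = ax² + bx + c; the 4 given values yield a linear system in the 3 coefficients.
Solving, f(x) = -3x² - x + 2.
The coefficient of x is -1.

-1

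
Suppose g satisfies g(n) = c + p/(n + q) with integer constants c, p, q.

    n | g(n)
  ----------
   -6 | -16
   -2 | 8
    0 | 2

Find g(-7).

(g(n) − c)(n + q) = p for each data point; the three points give a linear system in c and q, then p follows.
Solving: c = -4, q = 4, p = 24, so g(n) = -4 + 24/(n + 4).
Then g(-7) = -4 + 24/(-3) = -12.

-12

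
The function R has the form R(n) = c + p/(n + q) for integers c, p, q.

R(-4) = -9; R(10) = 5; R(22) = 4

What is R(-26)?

(R(n) − c)(n + q) = p for each data point; the three points give a linear system in c and q, then p follows.
Solving: c = 3, q = 2, p = 24, so R(n) = 3 + 24/(n + 2).
Then R(-26) = 3 + 24/(-24) = 2.

2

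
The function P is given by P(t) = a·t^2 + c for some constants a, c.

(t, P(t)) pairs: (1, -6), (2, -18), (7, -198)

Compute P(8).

From P(1) = -6 and P(2) = -18: 1a + c = -6 and 4a + c = -18.
Subtracting: 3a = -12, so a = -4; then c = -6 − (-4)·1 = -2.
So P(t) = -4t² − 2, and P(8) = -258.

-258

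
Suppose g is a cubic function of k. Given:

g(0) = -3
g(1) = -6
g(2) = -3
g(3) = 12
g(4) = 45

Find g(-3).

-18

First differences: -3, 3, 15, 33. Second differences: 6, 12, 18. Third differences: 6, 6.
Level-3 differences are constant, so g has degree 3.
Fitting a degree-3 polynomial gives g(k) = k³ - 4k - 3.
Then g(-3) = -18.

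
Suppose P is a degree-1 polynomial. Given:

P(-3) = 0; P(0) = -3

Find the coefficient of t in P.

-1

Write P(t) = at + b; the 2 given values yield a linear system in the 2 coefficients.
Solving, P(t) = -t - 3.
The coefficient of t is -1.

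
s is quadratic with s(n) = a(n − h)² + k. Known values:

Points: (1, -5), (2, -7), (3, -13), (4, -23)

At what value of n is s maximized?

First differences -2, -6, -10; second difference -4 = 2a, so a = -2.
Expanding, the n-coefficient is −2ah = 4h; matching it to the data gives h = 1, and then k = -5.
So s(n) = -2(n − 1)² − 5.
Hence h = 1.

1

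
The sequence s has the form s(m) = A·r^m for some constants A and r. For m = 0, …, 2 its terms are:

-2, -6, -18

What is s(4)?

-162

Consecutive ratio: -6/(-2) = 3, and -18/(-6) = 3, so r = 3.
Then A·3^0 = -2 gives A = -2, and s(m) = -2·3^m.
s(4) = -2·3^4 = -162.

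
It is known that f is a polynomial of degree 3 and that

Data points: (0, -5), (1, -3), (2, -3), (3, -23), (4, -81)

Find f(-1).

First differences: 2, 0, -20, -58. Second differences: -2, -20, -38. Third differences: -18, -18.
Level-3 differences are constant, so f has degree 3.
Fitting a degree-3 polynomial gives f(x) = -3x³ + 8x² - 3x - 5.
Then f(-1) = 9.

9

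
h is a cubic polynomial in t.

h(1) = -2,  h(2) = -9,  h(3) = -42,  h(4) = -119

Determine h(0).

-3

Write h(t) = at³ + bt² + ct + d; the 4 given values yield a linear system in the 4 coefficients.
Solving, h(t) = -3t³ + 5t² - t - 3.
Then h(0) = -3.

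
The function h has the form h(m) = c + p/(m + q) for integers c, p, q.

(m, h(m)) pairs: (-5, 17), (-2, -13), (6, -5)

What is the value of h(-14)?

(h(m) − c)(m + q) = p for each data point; the three points give a linear system in c and q, then p follows.
Solving: c = -3, q = 4, p = -20, so h(m) = -3 − 20/(m + 4).
Then h(-14) = -3 − 20/(-10) = -1.

-1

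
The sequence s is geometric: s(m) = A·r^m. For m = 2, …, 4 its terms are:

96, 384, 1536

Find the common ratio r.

4

Consecutive ratio: 384/96 = 4, and 1536/384 = 4, so r = 4.
Then A·4^2 = 96 gives A = 6, and s(m) = 6·4^m.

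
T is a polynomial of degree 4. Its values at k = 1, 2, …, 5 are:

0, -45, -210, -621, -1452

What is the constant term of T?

3

Write T(k) = ak^4 + bk³ + ck² + dk + e; the 5 given values yield a linear system in the 5 coefficients.
Solving, T(k) = -2k^4 - k³ - 4k² + 4k + 3.
The constant term is T(0) = 3.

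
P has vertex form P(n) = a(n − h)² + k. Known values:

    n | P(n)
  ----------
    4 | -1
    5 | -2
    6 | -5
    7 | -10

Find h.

First differences -1, -3, -5; second difference -2 = 2a, so a = -1.
Expanding, the n-coefficient is −2ah = 2h; matching it to the data gives h = 4, and then k = -1.
So P(n) = -1(n − 4)² − 1.
Hence h = 4.

4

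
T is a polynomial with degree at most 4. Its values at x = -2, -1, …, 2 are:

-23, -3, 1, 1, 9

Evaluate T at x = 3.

Write T(x) = ax^4 + bx³ + cx² + dx + e; the 5 given values yield a linear system in the 5 coefficients.
Solving, the leading coefficient vanishes, and T(x) = 2x³ - 2x² + 1.
Then T(3) = 37.

37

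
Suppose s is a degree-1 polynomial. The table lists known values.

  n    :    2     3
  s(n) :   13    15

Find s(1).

Write s(n) = an + b; the 2 given values yield a linear system in the 2 coefficients.
Solving, s(n) = 2n + 9.
Then s(1) = 11.

11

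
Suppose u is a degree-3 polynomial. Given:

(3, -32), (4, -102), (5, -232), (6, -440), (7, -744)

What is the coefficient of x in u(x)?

Write u(x) = ax³ + bx² + cx + d; the 5 given values yield a linear system in the 4 coefficients.
Solving, u(x) = -3x³ + 6x² - x - 2.
The coefficient of x is -1.

-1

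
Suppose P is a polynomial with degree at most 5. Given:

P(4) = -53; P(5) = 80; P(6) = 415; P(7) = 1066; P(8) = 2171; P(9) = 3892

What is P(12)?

14731

First differences: 133, 335, 651, 1105, 1721. Second differences: 202, 316, 454, 616. Third differences: 114, 138, 162. Fourth differences: 24, 24.
Level-4 differences are constant, so P has degree 4.
Fitting a degree-4 polynomial gives P(x) = x^4 - 3x³ - 5x² - 8x - 5.
Then P(12) = 14731.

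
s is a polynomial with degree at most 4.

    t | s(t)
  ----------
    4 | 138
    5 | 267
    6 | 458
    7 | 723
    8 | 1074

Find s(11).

First differences: 129, 191, 265, 351. Second differences: 62, 74, 86. Third differences: 12, 12.
Level-3 differences are constant, so s has degree 3.
Fitting a degree-3 polynomial gives s(t) = 2t³ + t² - 2t + 2.
Then s(11) = 2763.

2763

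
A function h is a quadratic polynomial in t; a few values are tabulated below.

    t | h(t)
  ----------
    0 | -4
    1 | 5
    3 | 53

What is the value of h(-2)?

Write h(t) = at² + bt + c; the 3 given values yield a linear system in the 3 coefficients.
Solving, h(t) = 5t² + 4t - 4.
Then h(-2) = 8.

8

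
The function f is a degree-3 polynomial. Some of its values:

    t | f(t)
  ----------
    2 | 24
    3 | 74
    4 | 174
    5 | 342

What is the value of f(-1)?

Write f(t) = at³ + bt² + ct + d; the 4 given values yield a linear system in the 4 coefficients.
Solving, f(t) = 3t³ - 2t² + 3t + 2.
Then f(-1) = -6.

-6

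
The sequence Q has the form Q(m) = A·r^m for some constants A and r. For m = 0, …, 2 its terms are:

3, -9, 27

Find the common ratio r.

Consecutive ratio: -9/3 = -3, and 27/(-9) = -3, so r = -3.
Then A·(-3)^0 = 3 gives A = 3, and Q(m) = 3·(-3)^m.

-3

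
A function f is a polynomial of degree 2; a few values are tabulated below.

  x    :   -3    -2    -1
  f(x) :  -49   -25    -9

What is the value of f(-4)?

Write f(x) = ax² + bx + c; the 3 given values yield a linear system in the 3 coefficients.
Solving, f(x) = -4x² + 4x - 1.
Then f(-4) = -81.

-81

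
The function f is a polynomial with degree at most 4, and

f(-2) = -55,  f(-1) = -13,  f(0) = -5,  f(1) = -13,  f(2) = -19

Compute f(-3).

-149

Write f(m) = am^4 + bm³ + cm² + dm + e; the 5 given values yield a linear system in the 5 coefficients.
Solving, the leading coefficient vanishes, and f(m) = 3m³ - 8m² - 3m - 5.
Then f(-3) = -149.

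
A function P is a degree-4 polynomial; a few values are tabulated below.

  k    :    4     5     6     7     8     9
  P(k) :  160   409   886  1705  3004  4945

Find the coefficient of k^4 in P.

1

First differences: 249, 477, 819, 1299, 1941. Second differences: 228, 342, 480, 642. Third differences: 114, 138, 162. Fourth differences: 24, 24.
Level-4 differences are constant, so P has degree 4.
Fitting a degree-4 polynomial gives P(k) = k^4 - 3k³ + 8k² - 9k + 4.
The coefficient of k^4 is 1.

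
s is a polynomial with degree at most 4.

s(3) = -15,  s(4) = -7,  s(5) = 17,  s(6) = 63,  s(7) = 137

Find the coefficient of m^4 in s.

0

First differences: 8, 24, 46, 74. Second differences: 16, 22, 28. Third differences: 6, 6.
Level-3 differences are constant, so s has degree 3.
Fitting a degree-3 polynomial gives s(m) = m³ - 4m² - m - 3.
The coefficient of m^4 is 0.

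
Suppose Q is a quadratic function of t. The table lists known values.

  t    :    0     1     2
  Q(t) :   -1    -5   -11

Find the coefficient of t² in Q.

Write Q(t) = at² + bt + c; the 3 given values yield a linear system in the 3 coefficients.
Solving, Q(t) = -t² - 3t - 1.
The coefficient of t² is -1.

-1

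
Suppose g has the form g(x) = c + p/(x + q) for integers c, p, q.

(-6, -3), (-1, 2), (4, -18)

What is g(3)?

(g(x) − c)(x + q) = p for each data point; the three points give a linear system in c and q, then p follows.
Solving: c = -6, q = -2, p = -24, so g(x) = -6 − 24/(x − 2).
Then g(3) = -6 − 24/1 = -30.

-30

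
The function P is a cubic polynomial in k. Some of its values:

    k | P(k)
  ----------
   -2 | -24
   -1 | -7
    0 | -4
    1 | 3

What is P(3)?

101

Write P(k) = ak³ + bk² + ck + d; the 4 given values yield a linear system in the 4 coefficients.
Solving, P(k) = 3k³ + 2k² + 2k - 4.
Then P(3) = 101.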